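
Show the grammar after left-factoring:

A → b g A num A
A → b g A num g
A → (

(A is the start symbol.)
Left-factoring transforms A → αβ₁ | αβ₂ into A → αA' and A' → β₁ | β₂
(α is the longest common prefix among the alternatives). Repeat until
no nonterminal has two alternatives with a common prefix.

Round 1: A has alternatives sharing prefix 'b g A num'. Introduce A': A → b g A num A'
  Add: A' → A
  Add: A' → g

No remaining common prefixes — done.

Resulting grammar:
A → b g A num A'
A' → A
A' → g
A → (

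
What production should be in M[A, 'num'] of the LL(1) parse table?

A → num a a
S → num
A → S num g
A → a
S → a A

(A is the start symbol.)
A → num a a, A → S num g

To find M[A, 'num'], we find productions for A where 'num' is in the predict set (PREDICT(N → α) = (FIRST(α) \ {ε}) ∪ (FOLLOW(N) if α ⇒* ε)).

Relevant sets:
  FIRST(S) = { 'a', 'num' }

A → num a a: PREDICT = { 'num' }
  'num' is in predict set, so this production goes in M[A, 'num']
A → S num g: PREDICT = { 'a', 'num' }
  'num' is in predict set, so this production goes in M[A, 'num']
A → a: PREDICT = { 'a' }

M[A, 'num'] = A → num a a, A → S num g  (a multiply-defined cell — the grammar is not LL(1))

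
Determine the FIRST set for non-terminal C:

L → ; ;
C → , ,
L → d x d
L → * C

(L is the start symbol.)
From C → , ,:
  - ',' is a terminal: add ',' and stop

Collecting: FIRST(C) = { ',' }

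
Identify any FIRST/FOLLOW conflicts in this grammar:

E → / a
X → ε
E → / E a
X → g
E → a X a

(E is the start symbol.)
A FIRST/FOLLOW conflict occurs when a non-terminal N has a nullable alternative N → β (β ⇒* ε) and another alternative N → α with FIRST(α) ∩ FOLLOW(N) ≠ ∅: on such a lookahead the parser cannot decide between expanding α and letting N vanish via β.

Nullable non-terminals: X.

X: nullable alternative(s) X → ε; FOLLOW(X) = { 'a' }
  X → ε: FIRST \ {ε} = { } — this is the only nullable alternative, skip
  X → g: FIRST \ {ε} = { 'g' } — disjoint from FOLLOW(X)

E has no nullable alternative, so no FIRST/FOLLOW check is needed there.

No FIRST/FOLLOW conflicts found.

Answer: No FIRST/FOLLOW conflicts.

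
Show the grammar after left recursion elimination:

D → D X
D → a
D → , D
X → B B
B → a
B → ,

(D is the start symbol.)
D is directly left-recursive. The standard transformation for
  A → A α₁ | ... | A α_m | β₁ | ... | β_n
is
  A  → β₁ A' | ... | β_n A'
  A' → α₁ A' | ... | α_m A' | ε

D → a becomes D → a D'
D → , D becomes D → , D D'
D → D X becomes D' → X D'
Add D' → ε

Productions for other non-terminals are unchanged:
  X → B B
  B → a
  B → ,

Resulting grammar:
D → a D'
D → , D D'
D' → X D'
D' → ε
X → B B
B → a
B → ,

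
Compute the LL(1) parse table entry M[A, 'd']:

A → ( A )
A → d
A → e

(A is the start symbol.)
To find M[A, 'd'], we find productions for A where 'd' is in the predict set (PREDICT(N → α) = (FIRST(α) \ {ε}) ∪ (FOLLOW(N) if α ⇒* ε)).

A → ( A ): PREDICT = { '(' }
A → d: PREDICT = { 'd' }
  'd' is in predict set, so this production goes in M[A, 'd']
A → e: PREDICT = { 'e' }

M[A, 'd'] = A → d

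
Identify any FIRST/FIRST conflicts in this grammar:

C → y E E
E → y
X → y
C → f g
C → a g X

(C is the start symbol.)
A FIRST/FIRST conflict occurs when two productions N → α and N → β for the same non-terminal have FIRST(α) ∩ FIRST(β) ≠ ∅ (with ε ∈ FIRST of a nullable right-hand side, so two nullable alternatives also conflict).

Productions for C:
  C → y E E: FIRST = { 'y' }
  C → f g: FIRST = { 'f' }
  C → a g X: FIRST = { 'a' }
E, X have only one production, so no FIRST/FIRST conflict is possible there.

All alternatives of each non-terminal have pairwise disjoint FIRST sets.

Answer: No FIRST/FIRST conflicts.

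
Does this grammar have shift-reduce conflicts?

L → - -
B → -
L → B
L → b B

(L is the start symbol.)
Yes — I1: [B → - .] vs [L → - . -]

A shift-reduce conflict occurs when an LR(0) state has both:
  - a complete (reduce) item [A → α .] (dot at the end), and
  - a shift item [B → β . c γ] (dot before a terminal).

Augment with L' → L and build the canonical LR(0) collection (I0 = CLOSURE({[L' → . L]}), then GOTO on every symbol after a dot until no new states appear). It has 8 states:
  I0: { [B → . -], [L → . - -], [L → . B], [L → . b B], [L' → . L] }  — shift
  I1: { [B → - .], [L → - . -] }  — shift, reduce
  I2: { [L → B .] }  — reduce
  I3: { [L' → L .] }  — accept
  I4: { [B → . -], [L → b . B] }  — shift
  I5: { [B → - .] }  — reduce
  I6: { [L → b B .] }  — reduce
  I7: { [L → - - .] }  — reduce

I1 contains reduce item [B → - .] and shift item [L → - . -] — shift-reduce conflict.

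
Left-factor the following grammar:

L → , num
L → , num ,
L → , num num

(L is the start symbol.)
Left-factoring transforms A → αβ₁ | αβ₂ into A → αA' and A' → β₁ | β₂
(α is the longest common prefix among the alternatives). Repeat until
no nonterminal has two alternatives with a common prefix.

Round 1: L has alternatives sharing prefix ', num'. Introduce L': L → , num L'
  Add: L' → ε
  Add: L' → ,
  Add: L' → num

No remaining common prefixes — done.

Resulting grammar:
L → , num L'
L' → ε
L' → ,
L' → num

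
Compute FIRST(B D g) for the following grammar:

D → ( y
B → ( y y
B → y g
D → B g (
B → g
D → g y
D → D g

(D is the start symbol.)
{ '(', 'g', 'y' }

FIRST sets of the non-terminals involved (from the grammar, by fixed-point iteration):
  FIRST(B) = { '(', 'g', 'y' }

To compute FIRST(B D g), process the symbols left to right:
Symbol B is a non-terminal. Add FIRST(B) \ {ε} = { '(', 'g', 'y' }
B is not nullable (ε ∉ FIRST(B)), so stop here.
FIRST(B D g) = { '(', 'g', 'y' }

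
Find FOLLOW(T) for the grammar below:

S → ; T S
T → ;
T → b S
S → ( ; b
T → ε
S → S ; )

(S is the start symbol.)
{ '(', ';' }

In S → ; T S: T is followed by S, add FIRST(S) \ {ε} = { '(', ';' }

Taking the union: FOLLOW(T) = { '(', ';' }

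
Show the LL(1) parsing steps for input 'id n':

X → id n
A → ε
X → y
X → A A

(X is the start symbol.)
LL(1) parsing maintains a stack (initially the start symbol over $) and the input. At each step: if the stack top is a terminal, match it against the current input token; if it is a non-terminal N, replace it with the RHS of M[N, lookahead] (the unique production whose predict set contains the lookahead).

Stack is shown with the top on the left.

Stack   Input   Action
----------------------
X $     id n $  output X → id n
id n $  id n $  match 'id'
n $     n $     match 'n'
$       $       accept

The string is accepted.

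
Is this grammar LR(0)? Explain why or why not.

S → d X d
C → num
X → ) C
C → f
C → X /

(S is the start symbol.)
A grammar is LR(0) if no state in the canonical LR(0) collection has:
  - both a shift item (dot before a terminal) and a complete item (shift-reduce conflict), or
  - two or more complete items (reduce-reduce conflict; the accept item [S' → S .] counts as a complete item here).

Augment with S' → S and build the canonical LR(0) collection (I0 = CLOSURE({[S' → . S]}), then GOTO on every symbol after a dot until no new states appear). It has 11 states:
  I0: { [S → . d X d], [S' → . S] }  — shift
  I1: { [S' → S .] }  — accept
  I2: { [S → d . X d], [X → . ) C] }  — shift
  I3: { [C → . X /], [C → . f], [C → . num], [X → ) . C], [X → . ) C] }  — shift
  I4: { [S → d X . d] }  — shift
  I5: { [S → d X d .] }  — reduce
  I6: { [X → ) C .] }  — reduce
  I7: { [C → X . /] }  — shift
  I8: { [C → f .] }  — reduce
  I9: { [C → num .] }  — reduce
  I10: { [C → X / .] }  — reduce

Every state is either a pure shift/goto state or contains exactly one complete item and nothing to shift — no conflicts. The grammar is LR(0).

Answer: Yes, the grammar is LR(0)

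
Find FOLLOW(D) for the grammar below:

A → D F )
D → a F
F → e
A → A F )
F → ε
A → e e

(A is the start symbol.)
In A → D F ): D is followed by F ')', add FIRST(F ')') \ {ε} = { ')', 'e' }

Taking the union: FOLLOW(D) = { ')', 'e' }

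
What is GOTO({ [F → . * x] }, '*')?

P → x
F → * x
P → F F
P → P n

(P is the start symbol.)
GOTO(I, '*') = CLOSURE({ [A → αX.β] : [A → α.Xβ] ∈ I, X = '*' })

Items with dot before '*', with the dot advanced:
  [F → . * x] → [F → * . x]
Closure adds nothing (no advanced item has the dot before a non-terminal).

GOTO = { [F → * . x] }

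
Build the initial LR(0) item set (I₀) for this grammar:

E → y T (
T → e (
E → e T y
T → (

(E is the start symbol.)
{ [E → . e T y], [E → . y T (], [E' → . E] }

First, augment the grammar with E' → E
I₀ = CLOSURE({ [E' → . E] }):
  [E' → . E] has the dot before E: add [E → . y T (], [E → . e T y]
No further items can be added.

I₀ = { [E → . e T y], [E → . y T (], [E' → . E] }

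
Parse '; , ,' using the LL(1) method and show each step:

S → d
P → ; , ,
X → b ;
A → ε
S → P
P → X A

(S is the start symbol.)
Stack is shown with the top on the left.

Stack    Input    Action
------------------------
S $      ; , , $  output S → P
P $      ; , , $  output P → ; , ,
; , , $  ; , , $  match ';'
, , $    , , $    match ','
, $      , $      match ','
$        $        accept

The string is accepted.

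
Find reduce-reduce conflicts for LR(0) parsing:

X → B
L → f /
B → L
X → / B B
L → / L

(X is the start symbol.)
Yes — I9: [B → L .] vs [L → / L .]

Augment with X' → X and build the canonical LR(0) collection (I0 = CLOSURE({[X' → . X]}), then GOTO on every symbol after a dot until no new states appear). It has 12 states:
  I0: { [B → . L], [L → . / L], [L → . f /], [X → . / B B], [X → . B], [X' → . X] }  — shift
  I1: { [B → . L], [L → . / L], [L → . f /], [L → / . L], [X → / . B B] }  — shift
  I2: { [X → B .] }  — reduce
  I3: { [B → L .] }  — reduce
  I4: { [X' → X .] }  — accept
  I5: { [L → f . /] }  — shift
  I6: { [L → f / .] }  — reduce
  I7: { [L → . / L], [L → . f /], [L → / . L] }  — shift
  I8: { [B → . L], [L → . / L], [L → . f /], [X → / B . B] }  — shift
  I9: { [B → L .], [L → / L .] }  — 2 reduces
  I10: { [X → / B B .] }  — reduce
  I11: { [L → / L .] }  — reduce

I9 contains complete items [B → L .], [L → / L .] — reduce-reduce conflict.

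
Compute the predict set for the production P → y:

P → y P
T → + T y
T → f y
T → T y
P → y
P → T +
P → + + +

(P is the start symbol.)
PREDICT(P → y) = (FIRST(RHS) \ {ε}) ∪ (FOLLOW(P) if ε ∈ FIRST(RHS), i.e. RHS ⇒* ε)
FIRST(y) = { 'y' }
ε ∉ FIRST(y), so FOLLOW(P) is not added.
PREDICT(P → y) = { 'y' }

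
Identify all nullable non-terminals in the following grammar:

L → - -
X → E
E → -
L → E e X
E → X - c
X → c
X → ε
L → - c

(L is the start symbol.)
A non-terminal is nullable if it can derive ε (the empty string): either it has an ε-production, or it has a production whose right-hand side consists entirely of nullable non-terminals.

ε-productions: X → ε
So X is immediately nullable.
No further non-terminal can be added: every production for the remaining non-terminals contains a terminal or a non-nullable non-terminal.
Nullable = { 'X' }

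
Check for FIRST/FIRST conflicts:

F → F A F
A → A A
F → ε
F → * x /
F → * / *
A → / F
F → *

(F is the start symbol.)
A FIRST/FIRST conflict occurs when two productions N → α and N → β for the same non-terminal have FIRST(α) ∩ FIRST(β) ≠ ∅ (with ε ∈ FIRST of a nullable right-hand side, so two nullable alternatives also conflict).

FIRST sets of the non-terminals at (or reachable through a nullable prefix from) the front of some alternative:
  FIRST(F) = { '*', '/', ε }
  FIRST(A) = { '/' }

Productions for F:
  F → F A F: FIRST = { '*', '/' }
  F → ε: FIRST = { ε }
  F → * x /: FIRST = { '*' }
  F → * / *: FIRST = { '*' }
  F → *: FIRST = { '*' }
Productions for A:
  A → A A: FIRST = { '/' }
  A → / F: FIRST = { '/' }

Conflict for F: F → F A F and F → * x /
  Overlap: { '*' }
Conflict for F: F → F A F and F → * / *
  Overlap: { '*' }
Conflict for F: F → F A F and F → *
  Overlap: { '*' }
Conflict for F: F → * x / and F → * / *
  Overlap: { '*' }
Conflict for F: F → * x / and F → *
  Overlap: { '*' }
Conflict for F: F → * / * and F → *
  Overlap: { '*' }
Conflict for A: A → A A and A → / F
  Overlap: { '/' }

Answer: Yes. F → F A F / F → '*' x '/' on { '*' }; F → F A F / F → '*' '/' '*' on { '*' }; F → F A F / F → '*' on { '*' }; F → '*' x '/' / F → '*' '/' '*' on { '*' }; F → '*' x '/' / F → '*' on { '*' }; F → '*' '/' '*' / F → '*' on { '*' }; A → A A / A → '/' F on { '/' }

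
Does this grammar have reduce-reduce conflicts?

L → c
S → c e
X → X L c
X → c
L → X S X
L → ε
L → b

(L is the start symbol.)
Yes — I4: [L → c .] vs [X → c .]; I7: [L → c .] vs [X → c .]; I9: [L → .] vs [L → X S X .]

A reduce-reduce conflict occurs when an LR(0) state has two complete items [A → α .] and [B → β .] — both call for a reduction, and with no lookahead the parser cannot choose between them.

Augment with L' → L and build the canonical LR(0) collection (I0 = CLOSURE({[L' → . L]}), then GOTO on every symbol after a dot until no new states appear). It has 12 states:
  I0: { [L → . X S X], [L → . b], [L → . c], [L → .], [L' → . L], [X → . X L c], [X → . c] }  — shift, reduce
  I1: { [L' → L .] }  — accept
  I2: { [L → . X S X], [L → . b], [L → . c], [L → .], [L → X . S X], [S → . c e], [X → . X L c], [X → . c], [X → X . L c] }  — shift, reduce
  I3: { [L → b .] }  — reduce
  I4: { [L → c .], [X → c .] }  — 2 reduces
  I5: { [X → X L . c] }  — shift
  I6: { [L → X S . X], [X → . X L c], [X → . c] }  — shift
  I7: { [L → c .], [S → c . e], [X → c .] }  — shift, 2 reduces
  I8: { [S → c e .] }  — reduce
  I9: { [L → . X S X], [L → . b], [L → . c], [L → .], [L → X S X .], [X → . X L c], [X → . c], [X → X . L c] }  — shift, 2 reduces
  I10: { [X → c .] }  — reduce
  I11: { [X → X L c .] }  — reduce

I4 contains complete items [L → c .], [X → c .] — reduce-reduce conflict.
I7 contains complete items [L → c .], [X → c .] — reduce-reduce conflict.
I9 contains complete items [L → .], [L → X S X .] — reduce-reduce conflict.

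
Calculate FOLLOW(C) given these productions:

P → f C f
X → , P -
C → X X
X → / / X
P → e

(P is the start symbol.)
{ 'f' }

To compute FOLLOW(C), find every occurrence of C on a right-hand side N → α C β: add FIRST(β) \ {ε}, and if β is empty or nullable also add FOLLOW(N). Iterate to a fixed point.

In P → f C f: C is followed by f, add FIRST(f) \ {ε} = { 'f' }

Taking the union: FOLLOW(C) = { 'f' }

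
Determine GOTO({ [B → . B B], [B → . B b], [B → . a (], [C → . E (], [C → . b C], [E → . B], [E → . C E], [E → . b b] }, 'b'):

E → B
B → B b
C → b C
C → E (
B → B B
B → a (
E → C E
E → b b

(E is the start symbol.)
GOTO(I, 'b') = CLOSURE({ [A → αX.β] : [A → α.Xβ] ∈ I, X = 'b' })

Items with dot before 'b', with the dot advanced:
  [C → . b C] → [C → b . C]
  [E → . b b] → [E → b . b]
Closure of the advanced items:
  [C → b . C] has the dot before C: add [C → . b C], [C → . E (]
  [C → . E (] has the dot before E: add [E → . B], [E → . C E], [E → . b b]
  [E → . B] has the dot before B: add [B → . B b], [B → . B B], [B → . a (]

GOTO = { [B → . B B], [B → . B b], [B → . a (], [C → . E (], [C → . b C], [C → b . C], [E → . B], [E → . C E], [E → . b b], [E → b . b] }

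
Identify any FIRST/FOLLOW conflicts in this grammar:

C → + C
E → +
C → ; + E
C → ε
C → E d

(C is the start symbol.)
No FIRST/FOLLOW conflicts.

A FIRST/FOLLOW conflict occurs when a non-terminal N has a nullable alternative N → β (β ⇒* ε) and another alternative N → α with FIRST(α) ∩ FOLLOW(N) ≠ ∅: on such a lookahead the parser cannot decide between expanding α and letting N vanish via β.

Nullable non-terminals: C.
FIRST sets used below: FIRST(E) = { '+' }

C: nullable alternative(s) C → ε; FOLLOW(C) = { $ }
  C → + C: FIRST \ {ε} = { '+' } — disjoint from FOLLOW(C)
  C → ; + E: FIRST \ {ε} = { ';' } — disjoint from FOLLOW(C)
  C → ε: FIRST \ {ε} = { } — this is the only nullable alternative, skip
  C → E d: FIRST \ {ε} = { '+' } — disjoint from FOLLOW(C)

E has no nullable alternative, so no FIRST/FOLLOW check is needed there.

No FIRST/FOLLOW conflicts found.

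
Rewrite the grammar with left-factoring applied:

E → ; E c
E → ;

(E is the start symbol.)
Left-factoring transforms A → αβ₁ | αβ₂ into A → αA' and A' → β₁ | β₂
(α is the longest common prefix among the alternatives). Repeat until
no nonterminal has two alternatives with a common prefix.

Round 1: E has alternatives sharing prefix ';'. Introduce E': E → ; E'
  Add: E' → E c
  Add: E' → ε

No remaining common prefixes — done.

Resulting grammar:
E → ; E'
E' → E c
E' → ε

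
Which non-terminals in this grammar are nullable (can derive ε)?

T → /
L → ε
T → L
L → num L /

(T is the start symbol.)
{ 'L', 'T' }

ε-productions: L → ε
So L is immediately nullable.
T → L: every symbol on the right is nullable, so T is nullable too.
Every non-terminal is now nullable.
Nullable = { 'L', 'T' }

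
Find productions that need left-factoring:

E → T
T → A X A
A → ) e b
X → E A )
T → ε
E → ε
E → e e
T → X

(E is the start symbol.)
No, left-factoring is not needed

Left-factoring is needed when two productions for the same non-terminal
share a common prefix on the right-hand side.

Productions for E:
  E → T
  E → ε
  E → e e
Productions for T:
  T → A X A
  T → ε
  T → X

No common prefixes found.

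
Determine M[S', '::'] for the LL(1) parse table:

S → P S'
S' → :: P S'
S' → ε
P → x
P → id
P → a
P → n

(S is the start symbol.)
To find M[S', '::'], we find productions for S' where '::' is in the predict set (PREDICT(N → α) = (FIRST(α) \ {ε}) ∪ (FOLLOW(N) if α ⇒* ε)).

Relevant sets:
  FOLLOW(S') = { $ }

S' → :: P S': PREDICT = { '::' }
  '::' is in predict set, so this production goes in M[S', '::']
S' → ε: PREDICT = { $ }

M[S', '::'] = S' → :: P S'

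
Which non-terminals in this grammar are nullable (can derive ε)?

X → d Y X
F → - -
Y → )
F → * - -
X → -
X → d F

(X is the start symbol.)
There are no ε-productions, so no non-terminal can derive ε.
No non-terminals are nullable.

Answer: None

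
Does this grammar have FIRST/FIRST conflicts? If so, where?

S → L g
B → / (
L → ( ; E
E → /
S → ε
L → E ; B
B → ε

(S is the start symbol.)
FIRST sets of the non-terminals at (or reachable through a nullable prefix from) the front of some alternative:
  FIRST(L) = { '(', '/' }
  FIRST(E) = { '/' }

Productions for S:
  S → L g: FIRST = { '(', '/' }
  S → ε: FIRST = { ε }
Productions for B:
  B → / (: FIRST = { '/' }
  B → ε: FIRST = { ε }
Productions for L:
  L → ( ; E: FIRST = { '(' }
  L → E ; B: FIRST = { '/' }
E has only one production, so no FIRST/FIRST conflict is possible there.

All alternatives of each non-terminal have pairwise disjoint FIRST sets.

Answer: No FIRST/FIRST conflicts.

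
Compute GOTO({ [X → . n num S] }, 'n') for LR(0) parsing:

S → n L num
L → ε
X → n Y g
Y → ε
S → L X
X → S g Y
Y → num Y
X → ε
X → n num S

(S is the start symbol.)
GOTO(I, 'n') = CLOSURE({ [A → αX.β] : [A → α.Xβ] ∈ I, X = 'n' })

Items with dot before 'n', with the dot advanced:
  [X → . n num S] → [X → n . num S]
Closure adds nothing (no advanced item has the dot before a non-terminal).

GOTO = { [X → n . num S] }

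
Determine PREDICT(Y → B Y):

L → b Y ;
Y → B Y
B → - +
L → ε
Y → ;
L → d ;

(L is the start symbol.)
PREDICT(Y → B Y) = (FIRST(RHS) \ {ε}) ∪ (FOLLOW(Y) if ε ∈ FIRST(RHS), i.e. RHS ⇒* ε)
FIRST(B) = { '-' }
FIRST(B Y) = { '-' }
ε ∉ FIRST(B Y), so FOLLOW(Y) is not added.
PREDICT(Y → B Y) = { '-' }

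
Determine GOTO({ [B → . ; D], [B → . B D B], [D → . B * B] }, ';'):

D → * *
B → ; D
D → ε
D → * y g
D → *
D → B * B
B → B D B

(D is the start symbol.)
{ [B → . ; D], [B → . B D B], [B → ; . D], [D → . * *], [D → . * y g], [D → . *], [D → . B * B], [D → .] }

GOTO(I, ';') = CLOSURE({ [A → αX.β] : [A → α.Xβ] ∈ I, X = ';' })

Items with dot before ';', with the dot advanced:
  [B → . ; D] → [B → ; . D]
Closure of the advanced items:
  [B → ; . D] has the dot before D: add [D → . * *], [D → .], [D → . * y g], [D → . *], [D → . B * B]
  [D → . B * B] has the dot before B: add [B → . ; D], [B → . B D B]

GOTO = { [B → . ; D], [B → . B D B], [B → ; . D], [D → . * *], [D → . * y g], [D → . *], [D → . B * B], [D → .] }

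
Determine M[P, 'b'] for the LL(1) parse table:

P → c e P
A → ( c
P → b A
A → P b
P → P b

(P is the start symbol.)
To find M[P, 'b'], we find productions for P where 'b' is in the predict set (PREDICT(N → α) = (FIRST(α) \ {ε}) ∪ (FOLLOW(N) if α ⇒* ε)).

Relevant sets:
  FIRST(P) = { 'b', 'c' }

P → c e P: PREDICT = { 'c' }
P → b A: PREDICT = { 'b' }
  'b' is in predict set, so this production goes in M[P, 'b']
P → P b: PREDICT = { 'b', 'c' }
  'b' is in predict set, so this production goes in M[P, 'b']

M[P, 'b'] = P → b A, P → P b  (a multiply-defined cell — the grammar is not LL(1))

Answer: P → b A, P → P b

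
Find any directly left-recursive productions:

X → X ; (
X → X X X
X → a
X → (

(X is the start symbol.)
Yes, X is left-recursive

Direct left recursion occurs when N → N α for some non-terminal N (the right-hand side begins with the left-hand side itself).

X → X ; (: LEFT RECURSIVE (starts with X)
X → X X X: LEFT RECURSIVE (starts with X)
X → a: starts with a
X → (: starts with '('

The grammar has direct left recursion on: X.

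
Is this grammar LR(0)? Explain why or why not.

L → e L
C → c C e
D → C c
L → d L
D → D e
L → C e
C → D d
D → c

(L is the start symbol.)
Augment with L' → L and build the canonical LR(0) collection (I0 = CLOSURE({[L' → . L]}), then GOTO on every symbol after a dot until no new states appear). It has 15 states:
  I0: { [C → . D d], [C → . c C e], [D → . C c], [D → . D e], [D → . c], [L → . C e], [L → . d L], [L → . e L], [L' → . L] }  — shift
  I1: { [D → C . c], [L → C . e] }  — shift
  I2: { [C → D . d], [D → D . e] }  — shift
  I3: { [L' → L .] }  — accept
  I4: { [C → . D d], [C → . c C e], [C → c . C e], [D → . C c], [D → . D e], [D → . c], [D → c .] }  — shift, reduce
  I5: { [C → . D d], [C → . c C e], [D → . C c], [D → . D e], [D → . c], [L → . C e], [L → . d L], [L → . e L], [L → d . L] }  — shift
  I6: { [C → . D d], [C → . c C e], [D → . C c], [D → . D e], [D → . c], [L → . C e], [L → . d L], [L → . e L], [L → e . L] }  — shift
  I7: { [L → e L .] }  — reduce
  I8: { [L → d L .] }  — reduce
  I9: { [C → c C . e], [D → C . c] }  — shift
  I10: { [D → C c .] }  — reduce
  I11: { [C → c C e .] }  — reduce
  I12: { [C → D d .] }  — reduce
  I13: { [D → D e .] }  — reduce
  I14: { [L → C e .] }  — reduce

Conflict in state I4:
  Shift-reduce conflict between [D → c .] and [C → . c C e]
So the grammar is NOT LR(0).

Answer: No. Shift-reduce conflict between [D → c .] and [C → . c C e]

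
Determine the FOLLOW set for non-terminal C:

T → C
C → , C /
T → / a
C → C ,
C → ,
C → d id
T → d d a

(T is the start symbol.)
{ $, ',', '/' }

To compute FOLLOW(C), find every occurrence of C on a right-hand side N → α C β: add FIRST(β) \ {ε}, and if β is empty or nullable also add FOLLOW(N). Iterate to a fixed point.

In T → C: C is at the end, add FOLLOW(T)
In C → , C /: C is followed by '/', add FIRST('/') \ {ε} = { '/' }
In C → C ,: C is followed by ',', add FIRST(',') \ {ε} = { ',' }

The FOLLOW sets referred to above (computed the same way, to a fixed point):
  FOLLOW(T) = { $ }

Taking the union: FOLLOW(C) = { $, ',', '/' }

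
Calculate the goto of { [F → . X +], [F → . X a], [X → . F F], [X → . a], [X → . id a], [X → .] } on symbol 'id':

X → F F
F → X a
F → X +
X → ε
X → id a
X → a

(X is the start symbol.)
GOTO(I, 'id') = CLOSURE({ [A → αX.β] : [A → α.Xβ] ∈ I, X = 'id' })

Items with dot before 'id', with the dot advanced:
  [X → . id a] → [X → id . a]
Closure adds nothing (no advanced item has the dot before a non-terminal).

GOTO = { [X → id . a] }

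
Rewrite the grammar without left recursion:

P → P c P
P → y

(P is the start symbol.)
P → y P'
P' → c P P'
P' → ε

P is directly left-recursive. The standard transformation for
  A → A α₁ | ... | A α_m | β₁ | ... | β_n
is
  A  → β₁ A' | ... | β_n A'
  A' → α₁ A' | ... | α_m A' | ε

P → y becomes P → y P'
P → P c P becomes P' → c P P'
Add P' → ε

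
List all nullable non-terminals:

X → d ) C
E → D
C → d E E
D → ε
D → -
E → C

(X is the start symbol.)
{ 'D', 'E' }

ε-productions: D → ε
So D is immediately nullable.
E → D: every symbol on the right is nullable, so E is nullable too.
No further non-terminal can be added: every production for the remaining non-terminals contains a terminal or a non-nullable non-terminal.
Nullable = { 'D', 'E' }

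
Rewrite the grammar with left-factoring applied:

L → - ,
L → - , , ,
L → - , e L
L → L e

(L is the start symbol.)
Left-factoring transforms A → αβ₁ | αβ₂ into A → αA' and A' → β₁ | β₂
(α is the longest common prefix among the alternatives). Repeat until
no nonterminal has two alternatives with a common prefix.

Round 1: L has alternatives sharing prefix '- ,'. Introduce L': L → - , L'
  Add: L' → ε
  Add: L' → , ,
  Add: L' → e L

No remaining common prefixes — done.

Resulting grammar:
L → - , L'
L' → ε
L' → , ,
L' → e L
L → L e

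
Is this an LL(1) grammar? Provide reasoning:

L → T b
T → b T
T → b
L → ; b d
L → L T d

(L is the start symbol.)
Relevant sets:
  FIRST(T) = { 'b' }
  FIRST(L) = { ';', 'b' }

For L:
  PREDICT(L → T b) = { 'b' }
  PREDICT(L → ';' b d) = { ';' }
  PREDICT(L → L T d) = { ';', 'b' }
For T:
  PREDICT(T → b T) = { 'b' }
  PREDICT(T → b) = { 'b' }

Conflict found: Predict set conflict for L: { 'b' }
The grammar is NOT LL(1).

Answer: No. Predict set conflict for L: { 'b' }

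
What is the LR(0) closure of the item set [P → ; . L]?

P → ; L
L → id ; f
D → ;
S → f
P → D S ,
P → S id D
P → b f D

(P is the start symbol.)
Start with: [P → ; . L]
  [P → ; . L] has the dot before L: add [L → . id ; f]
No further items can be added.

CLOSURE = { [L → . id ; f], [P → ; . L] }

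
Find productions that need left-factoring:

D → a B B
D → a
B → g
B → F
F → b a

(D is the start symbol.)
Left-factoring is needed when two productions for the same non-terminal
share a common prefix on the right-hand side.

Productions for D:
  D → a B B
  D → a
Productions for B:
  B → g
  B → F

Found common prefix 'a' in productions for D

Answer: Yes, D has productions with common prefix 'a'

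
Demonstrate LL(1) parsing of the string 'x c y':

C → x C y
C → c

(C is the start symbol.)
LL(1) parsing maintains a stack (initially the start symbol over $) and the input. At each step: if the stack top is a terminal, match it against the current input token; if it is a non-terminal N, replace it with the RHS of M[N, lookahead] (the unique production whose predict set contains the lookahead).

Stack is shown with the top on the left.

Stack    Input    Action
------------------------
C $      x c y $  output C → x C y
x C y $  x c y $  match 'x'
C y $    c y $    output C → c
c y $    c y $    match 'c'
y $      y $      match 'y'
$        $        accept

The string is accepted.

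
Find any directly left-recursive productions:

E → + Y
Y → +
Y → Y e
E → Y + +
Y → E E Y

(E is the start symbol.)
Yes, Y is left-recursive

Direct left recursion occurs when N → N α for some non-terminal N (the right-hand side begins with the left-hand side itself).

E → + Y: starts with '+'
Y → +: starts with '+'
Y → Y e: LEFT RECURSIVE (starts with Y)
E → Y + +: starts with Y
Y → E E Y: starts with E

The grammar has direct left recursion on: Y.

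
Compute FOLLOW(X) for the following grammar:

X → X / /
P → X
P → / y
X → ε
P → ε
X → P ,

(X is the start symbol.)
To compute FOLLOW(X), find every occurrence of X on a right-hand side N → α X β: add FIRST(β) \ {ε}, and if β is empty or nullable also add FOLLOW(N). Iterate to a fixed point.

X is the start symbol, so $ ∈ FOLLOW(X).
In X → X / /: X is followed by '/' '/', add FIRST('/' '/') \ {ε} = { '/' }
In P → X: X is at the end, add FOLLOW(P)

The FOLLOW sets referred to above (computed the same way, to a fixed point):
  FOLLOW(P) = { ',' }

Taking the union: FOLLOW(X) = { $, ',', '/' }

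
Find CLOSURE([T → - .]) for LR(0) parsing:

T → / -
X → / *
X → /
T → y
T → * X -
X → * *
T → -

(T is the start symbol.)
{ [T → - .] }

Start with: [T → - .]
The dot is at the end, so nothing is added.

CLOSURE = { [T → - .] }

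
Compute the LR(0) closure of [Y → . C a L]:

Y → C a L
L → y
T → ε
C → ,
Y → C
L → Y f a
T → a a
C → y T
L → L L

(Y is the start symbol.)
{ [C → . ,], [C → . y T], [Y → . C a L] }

Start with: [Y → . C a L]
  [Y → . C a L] has the dot before C: add [C → . ,], [C → . y T]
No further items can be added.

CLOSURE = { [C → . ,], [C → . y T], [Y → . C a L] }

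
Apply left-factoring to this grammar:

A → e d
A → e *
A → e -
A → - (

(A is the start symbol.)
A → e A'
A' → d
A' → *
A' → -
A → - (

Left-factoring transforms A → αβ₁ | αβ₂ into A → αA' and A' → β₁ | β₂
(α is the longest common prefix among the alternatives). Repeat until
no nonterminal has two alternatives with a common prefix.

Round 1: A has alternatives sharing prefix 'e'. Introduce A': A → e A'
  Add: A' → d
  Add: A' → *
  Add: A' → -

No remaining common prefixes — done.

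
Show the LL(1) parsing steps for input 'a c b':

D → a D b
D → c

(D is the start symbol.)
Stack is shown with the top on the left.

Stack    Input    Action
------------------------
D $      a c b $  output D → a D b
a D b $  a c b $  match 'a'
D b $    c b $    output D → c
c b $    c b $    match 'c'
b $      b $      match 'b'
$        $        accept

The string is accepted.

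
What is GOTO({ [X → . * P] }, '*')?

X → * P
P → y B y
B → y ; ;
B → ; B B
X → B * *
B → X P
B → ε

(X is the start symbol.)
{ [P → . y B y], [X → * . P] }

GOTO(I, '*') = CLOSURE({ [A → αX.β] : [A → α.Xβ] ∈ I, X = '*' })

Items with dot before '*', with the dot advanced:
  [X → . * P] → [X → * . P]
Closure of the advanced items:
  [X → * . P] has the dot before P: add [P → . y B y]

GOTO = { [P → . y B y], [X → * . P] }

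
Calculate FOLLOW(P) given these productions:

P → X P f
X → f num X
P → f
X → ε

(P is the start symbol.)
P is the start symbol, so $ ∈ FOLLOW(P).
In P → X P f: P is followed by f, add FIRST(f) \ {ε} = { 'f' }

Taking the union: FOLLOW(P) = { $, 'f' }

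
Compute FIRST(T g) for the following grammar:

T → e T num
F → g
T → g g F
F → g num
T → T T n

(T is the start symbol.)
FIRST sets of the non-terminals involved (from the grammar, by fixed-point iteration):
  FIRST(T) = { 'e', 'g' }

To compute FIRST(T g), process the symbols left to right:
Symbol T is a non-terminal. Add FIRST(T) \ {ε} = { 'e', 'g' }
T is not nullable (ε ∉ FIRST(T)), so stop here.
FIRST(T g) = { 'e', 'g' }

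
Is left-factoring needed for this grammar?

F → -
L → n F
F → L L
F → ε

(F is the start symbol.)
No, left-factoring is not needed

Left-factoring is needed when two productions for the same non-terminal
share a common prefix on the right-hand side.

Productions for F:
  F → -
  F → L L
  F → ε

No common prefixes found.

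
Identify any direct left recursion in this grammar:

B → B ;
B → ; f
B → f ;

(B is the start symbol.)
Direct left recursion occurs when N → N α for some non-terminal N (the right-hand side begins with the left-hand side itself).

B → B ;: LEFT RECURSIVE (starts with B)
B → ; f: starts with ';'
B → f ;: starts with f

The grammar has direct left recursion on: B.

Answer: Yes, B is left-recursive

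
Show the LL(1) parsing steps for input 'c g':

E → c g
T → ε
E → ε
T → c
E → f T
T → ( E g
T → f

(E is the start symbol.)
LL(1) parsing maintains a stack (initially the start symbol over $) and the input. At each step: if the stack top is a terminal, match it against the current input token; if it is a non-terminal N, replace it with the RHS of M[N, lookahead] (the unique production whose predict set contains the lookahead).

Stack is shown with the top on the left.

Stack  Input  Action
--------------------
E $    c g $  output E → c g
c g $  c g $  match 'c'
g $    g $    match 'g'
$      $      accept

The string is accepted.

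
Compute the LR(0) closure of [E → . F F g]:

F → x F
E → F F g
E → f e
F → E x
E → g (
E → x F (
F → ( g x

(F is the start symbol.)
Start with: [E → . F F g]
  [E → . F F g] has the dot before F: add [F → . x F], [F → . E x], [F → . ( g x]
  [F → . E x] has the dot before E: add [E → . f e], [E → . g (], [E → . x F (]
No further items can be added.

CLOSURE = { [E → . F F g], [E → . f e], [E → . g (], [E → . x F (], [F → . ( g x], [F → . E x], [F → . x F] }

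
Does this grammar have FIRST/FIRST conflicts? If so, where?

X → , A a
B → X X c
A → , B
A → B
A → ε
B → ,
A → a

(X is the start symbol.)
Yes. B → X X c / B → ',' on { ',' }; A → ',' B / A → B on { ',' }

FIRST sets of the non-terminals at (or reachable through a nullable prefix from) the front of some alternative:
  FIRST(X) = { ',' }
  FIRST(B) = { ',' }

Productions for B:
  B → X X c: FIRST = { ',' }
  B → ,: FIRST = { ',' }
Productions for A:
  A → , B: FIRST = { ',' }
  A → B: FIRST = { ',' }
  A → ε: FIRST = { ε }
  A → a: FIRST = { 'a' }
X has only one production, so no FIRST/FIRST conflict is possible there.

Conflict for B: B → X X c and B → ,
  Overlap: { ',' }
Conflict for A: A → , B and A → B
  Overlap: { ',' }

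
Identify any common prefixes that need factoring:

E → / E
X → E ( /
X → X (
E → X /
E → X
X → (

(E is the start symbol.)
Yes, E has productions with common prefix 'X'

Left-factoring is needed when two productions for the same non-terminal
share a common prefix on the right-hand side.

Productions for E:
  E → / E
  E → X /
  E → X
Productions for X:
  X → E ( /
  X → X (
  X → (

Found common prefix 'X' in productions for E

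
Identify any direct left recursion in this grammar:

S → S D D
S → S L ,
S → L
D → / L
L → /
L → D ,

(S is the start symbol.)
Yes, S is left-recursive

S → S D D: LEFT RECURSIVE (starts with S)
S → S L ,: LEFT RECURSIVE (starts with S)
S → L: starts with L
D → / L: starts with '/'
L → /: starts with '/'
L → D ,: starts with D

The grammar has direct left recursion on: S.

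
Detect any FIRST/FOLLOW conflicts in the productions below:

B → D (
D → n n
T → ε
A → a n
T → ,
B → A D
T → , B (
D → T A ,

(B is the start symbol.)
No FIRST/FOLLOW conflicts.

A FIRST/FOLLOW conflict occurs when a non-terminal N has a nullable alternative N → β (β ⇒* ε) and another alternative N → α with FIRST(α) ∩ FOLLOW(N) ≠ ∅: on such a lookahead the parser cannot decide between expanding α and letting N vanish via β.

Nullable non-terminals: T.

T: nullable alternative(s) T → ε; FOLLOW(T) = { 'a' }
  T → ε: FIRST \ {ε} = { } — this is the only nullable alternative, skip
  T → ,: FIRST \ {ε} = { ',' } — disjoint from FOLLOW(T)
  T → , B (: FIRST \ {ε} = { ',' } — disjoint from FOLLOW(T)

A, B, D have no nullable alternative, so no FIRST/FOLLOW check is needed there.

No FIRST/FOLLOW conflicts found.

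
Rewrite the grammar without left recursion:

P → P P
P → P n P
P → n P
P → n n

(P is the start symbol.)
P is directly left-recursive. The standard transformation for
  A → A α₁ | ... | A α_m | β₁ | ... | β_n
is
  A  → β₁ A' | ... | β_n A'
  A' → α₁ A' | ... | α_m A' | ε

P → n P becomes P → n P P'
P → n n becomes P → n n P'
P → P P becomes P' → P P'
P → P n P becomes P' → n P P'
Add P' → ε

Resulting grammar:
P → n P P'
P → n n P'
P' → P P'
P' → n P P'
P' → ε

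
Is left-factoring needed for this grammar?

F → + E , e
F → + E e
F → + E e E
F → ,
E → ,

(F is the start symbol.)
Left-factoring is needed when two productions for the same non-terminal
share a common prefix on the right-hand side.

Productions for F:
  F → + E , e
  F → + E e
  F → + E e E
  F → ,

Found common prefix '+ E' in productions for F

Answer: Yes, F has productions with common prefix '+ E'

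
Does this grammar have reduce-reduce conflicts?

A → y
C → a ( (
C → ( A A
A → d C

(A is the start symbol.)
No reduce-reduce conflicts

A reduce-reduce conflict occurs when an LR(0) state has two complete items [A → α .] and [B → β .] — both call for a reduction, and with no lookahead the parser cannot choose between them.

Augment with A' → A and build the canonical LR(0) collection (I0 = CLOSURE({[A' → . A]}), then GOTO on every symbol after a dot until no new states appear). It has 11 states:
  I0: { [A → . d C], [A → . y], [A' → . A] }  — shift
  I1: { [A' → A .] }  — accept
  I2: { [A → d . C], [C → . ( A A], [C → . a ( (] }  — shift
  I3: { [A → y .] }  — reduce
  I4: { [A → . d C], [A → . y], [C → ( . A A] }  — shift
  I5: { [A → d C .] }  — reduce
  I6: { [C → a . ( (] }  — shift
  I7: { [C → a ( . (] }  — shift
  I8: { [C → a ( ( .] }  — reduce
  I9: { [A → . d C], [A → . y], [C → ( A . A] }  — shift
  I10: { [C → ( A A .] }  — reduce

No state contains more than one complete item.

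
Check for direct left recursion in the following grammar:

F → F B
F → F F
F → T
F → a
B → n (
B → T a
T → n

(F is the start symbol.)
Yes, F is left-recursive

Direct left recursion occurs when N → N α for some non-terminal N (the right-hand side begins with the left-hand side itself).

F → F B: LEFT RECURSIVE (starts with F)
F → F F: LEFT RECURSIVE (starts with F)
F → T: starts with T
F → a: starts with a
B → n (: starts with n
B → T a: starts with T
T → n: starts with n

The grammar has direct left recursion on: F.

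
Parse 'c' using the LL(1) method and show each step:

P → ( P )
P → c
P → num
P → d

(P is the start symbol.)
LL(1) parsing maintains a stack (initially the start symbol over $) and the input. At each step: if the stack top is a terminal, match it against the current input token; if it is a non-terminal N, replace it with the RHS of M[N, lookahead] (the unique production whose predict set contains the lookahead).

Stack is shown with the top on the left.

Stack  Input  Action
--------------------
P $    c $    output P → c
c $    c $    match 'c'
$      $      accept

The string is accepted.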